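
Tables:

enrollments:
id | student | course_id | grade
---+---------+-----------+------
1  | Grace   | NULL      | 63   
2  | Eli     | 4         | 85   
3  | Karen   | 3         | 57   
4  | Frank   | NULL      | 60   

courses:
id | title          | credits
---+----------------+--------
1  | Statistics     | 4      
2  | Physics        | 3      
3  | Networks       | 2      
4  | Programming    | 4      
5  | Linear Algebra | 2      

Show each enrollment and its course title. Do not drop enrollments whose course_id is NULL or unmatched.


LEFT JOIN keeps every row from enrollments (the left table); where course_id has no match in courses, the course columns become NULL. Walk through each enrollment:
  - enrollment 1 (Grace): course_id=NULL, no match -> kept with NULL
  - enrollment 2 (Eli): course_id=4 -> matches Programming
  - enrollment 3 (Karen): course_id=3 -> matches Networks
  - enrollment 4 (Frank): course_id=NULL, no match -> kept with NULL
All 4 rows appear; 2 have NULL course.

SQL:
SELECT a.student, b.title AS course
FROM enrollments a
LEFT JOIN courses b ON a.course_id = b.id

Result:
student | course     
--------+------------
Grace   | NULL       
Eli     | Programming
Karen   | Networks   
Frank   | NULL       


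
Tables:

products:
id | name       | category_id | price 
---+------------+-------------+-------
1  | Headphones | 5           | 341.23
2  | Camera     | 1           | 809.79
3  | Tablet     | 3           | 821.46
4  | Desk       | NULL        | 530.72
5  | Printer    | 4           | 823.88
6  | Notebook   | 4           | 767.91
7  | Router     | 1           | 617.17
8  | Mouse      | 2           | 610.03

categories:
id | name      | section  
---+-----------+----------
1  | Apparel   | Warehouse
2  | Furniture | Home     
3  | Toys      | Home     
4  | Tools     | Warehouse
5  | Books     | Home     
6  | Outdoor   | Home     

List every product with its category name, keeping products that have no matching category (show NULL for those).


LEFT JOIN keeps every row from products (the left table); where category_id has no match in categories, the category columns become NULL. Walk through each product:
  - product 1 (Headphones): category_id=5 -> matches Books
  - product 2 (Camera): category_id=1 -> matches Apparel
  - product 3 (Tablet): category_id=3 -> matches Toys
  - product 4 (Desk): category_id=NULL, no match -> kept with NULL
  - product 5 (Printer): category_id=4 -> matches Tools
  - product 6 (Notebook): category_id=4 -> matches Tools
  - product 7 (Router): category_id=1 -> matches Apparel
  - product 8 (Mouse): category_id=2 -> matches Furniture
All 8 rows appear; 1 has NULL category.

SQL:
SELECT a.name, b.name AS category
FROM products a
LEFT JOIN categories b ON a.category_id = b.id

Result:
name       | category 
-----------+----------
Headphones | Books    
Camera     | Apparel  
Tablet     | Toys     
Desk       | NULL     
Printer    | Tools    
Notebook   | Tools    
Router     | Apparel  
Mouse      | Furniture


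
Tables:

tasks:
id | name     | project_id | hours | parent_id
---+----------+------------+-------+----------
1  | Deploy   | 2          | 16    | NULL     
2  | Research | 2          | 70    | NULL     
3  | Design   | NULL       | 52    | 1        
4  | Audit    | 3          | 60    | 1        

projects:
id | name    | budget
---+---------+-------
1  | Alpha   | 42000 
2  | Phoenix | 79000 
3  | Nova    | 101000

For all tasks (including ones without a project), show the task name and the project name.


LEFT JOIN keeps every row from tasks (the left table); where project_id has no match in projects, the project columns become NULL. Walk through each task:
  - task 1 (Deploy): project_id=2 -> matches Phoenix
  - task 2 (Research): project_id=2 -> matches Phoenix
  - task 3 (Design): project_id=NULL, no match -> kept with NULL
  - task 4 (Audit): project_id=3 -> matches Nova
All 4 rows appear; 1 has NULL project.

SQL:
SELECT a.name, b.name AS project
FROM tasks a
LEFT JOIN projects b ON a.project_id = b.id

Result:
name     | project
---------+--------
Deploy   | Phoenix
Research | Phoenix
Design   | NULL   
Audit    | Nova   


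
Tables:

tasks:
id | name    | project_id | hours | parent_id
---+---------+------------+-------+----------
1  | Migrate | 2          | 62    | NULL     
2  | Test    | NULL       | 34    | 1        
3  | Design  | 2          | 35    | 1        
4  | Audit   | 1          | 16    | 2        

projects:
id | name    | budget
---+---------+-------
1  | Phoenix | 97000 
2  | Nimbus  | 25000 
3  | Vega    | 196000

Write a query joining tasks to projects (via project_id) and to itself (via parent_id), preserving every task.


Two LEFT JOINs from the same base table tasks: one to projects via project_id, one to tasks itself via parent_id. Both are LEFT so every task is preserved.
Match against projects:
  - task 1 (Migrate): project_id=2 -> matches Nimbus
  - task 2 (Test): project_id=NULL, no match -> kept with NULL
  - task 3 (Design): project_id=2 -> matches Nimbus
  - task 4 (Audit): project_id=1 -> matches Phoenix
Match against tasks (self):
  - task 1 (Migrate): parent_id=NULL -> NULL
  - task 2 (Test): parent_id=1 -> Migrate
  - task 3 (Design): parent_id=1 -> Migrate
  - task 4 (Audit): parent_id=2 -> Test

SQL:
SELECT a.name, b.name AS project, c.name AS parent
FROM tasks a
LEFT JOIN projects b ON a.project_id = b.id
LEFT JOIN tasks c ON a.parent_id = c.id

Result:
name    | project | parent 
--------+---------+--------
Migrate | Nimbus  | NULL   
Test    | NULL    | Migrate
Design  | Nimbus  | Migrate
Audit   | Phoenix | Test   


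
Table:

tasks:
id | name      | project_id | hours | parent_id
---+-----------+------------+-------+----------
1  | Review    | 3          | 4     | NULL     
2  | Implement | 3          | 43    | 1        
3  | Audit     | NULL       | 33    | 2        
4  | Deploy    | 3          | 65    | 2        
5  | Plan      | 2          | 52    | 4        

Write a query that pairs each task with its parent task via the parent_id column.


This is a self-join: tasks is joined to a second copy of itself, matching each row's parent_id to another row's id. Use LEFT JOIN so rows with parent_id=NULL are kept.
  - task 1 (Review): parent_id=NULL -> NULL
  - task 2 (Implement): parent_id=1 -> Review
  - task 3 (Audit): parent_id=2 -> Implement
  - task 4 (Deploy): parent_id=2 -> Implement
  - task 5 (Plan): parent_id=4 -> Deploy

SQL:
SELECT a.name AS item, b.name AS parent
FROM tasks a
LEFT JOIN tasks b ON a.parent_id = b.id

Result:
item      | parent   
----------+----------
Review    | NULL     
Implement | Review   
Audit     | Implement
Deploy    | Implement
Plan      | Deploy   


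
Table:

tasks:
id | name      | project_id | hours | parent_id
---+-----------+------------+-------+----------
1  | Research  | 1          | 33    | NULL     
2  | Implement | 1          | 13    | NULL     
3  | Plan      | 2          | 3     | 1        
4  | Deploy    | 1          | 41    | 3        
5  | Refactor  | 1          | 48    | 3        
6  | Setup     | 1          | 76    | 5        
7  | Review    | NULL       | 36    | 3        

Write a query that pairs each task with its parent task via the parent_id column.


This is a self-join: tasks is joined to a second copy of itself, matching each row's parent_id to another row's id. Use LEFT JOIN so rows with parent_id=NULL are kept.
  - task 1 (Research): parent_id=NULL -> NULL
  - task 2 (Implement): parent_id=NULL -> NULL
  - task 3 (Plan): parent_id=1 -> Research
  - task 4 (Deploy): parent_id=3 -> Plan
  - task 5 (Refactor): parent_id=3 -> Plan
  - task 6 (Setup): parent_id=5 -> Refactor
  - task 7 (Review): parent_id=3 -> Plan

SQL:
SELECT a.name AS item, b.name AS parent
FROM tasks a
LEFT JOIN tasks b ON a.parent_id = b.id

Result:
item      | parent  
----------+---------
Research  | NULL    
Implement | NULL    
Plan      | Research
Deploy    | Plan    
Refactor  | Plan    
Setup     | Refactor
Review    | Plan    


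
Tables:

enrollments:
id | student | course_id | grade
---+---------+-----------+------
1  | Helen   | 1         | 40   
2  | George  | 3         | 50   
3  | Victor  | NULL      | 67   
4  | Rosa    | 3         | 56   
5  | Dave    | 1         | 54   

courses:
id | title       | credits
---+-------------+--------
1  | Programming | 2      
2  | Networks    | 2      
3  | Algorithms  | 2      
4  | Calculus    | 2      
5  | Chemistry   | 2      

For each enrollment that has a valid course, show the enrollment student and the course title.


INNER JOIN keeps only enrollments rows whose course_id matches an id in courses. Walk through each enrollment:
  - enrollment 1 (Helen): course_id=1 -> matches Programming
  - enrollment 2 (George): course_id=3 -> matches Algorithms
  - enrollment 3 (Victor): course_id=NULL, no match -> dropped
  - enrollment 4 (Rosa): course_id=3 -> matches Algorithms
  - enrollment 5 (Dave): course_id=1 -> matches Programming
So 1 of 5 rows is dropped.

SQL:
SELECT a.student, b.title AS course
FROM enrollments a
INNER JOIN courses b ON a.course_id = b.id

Result:
student | course     
--------+------------
Helen   | Programming
George  | Algorithms 
Rosa    | Algorithms 
Dave    | Programming


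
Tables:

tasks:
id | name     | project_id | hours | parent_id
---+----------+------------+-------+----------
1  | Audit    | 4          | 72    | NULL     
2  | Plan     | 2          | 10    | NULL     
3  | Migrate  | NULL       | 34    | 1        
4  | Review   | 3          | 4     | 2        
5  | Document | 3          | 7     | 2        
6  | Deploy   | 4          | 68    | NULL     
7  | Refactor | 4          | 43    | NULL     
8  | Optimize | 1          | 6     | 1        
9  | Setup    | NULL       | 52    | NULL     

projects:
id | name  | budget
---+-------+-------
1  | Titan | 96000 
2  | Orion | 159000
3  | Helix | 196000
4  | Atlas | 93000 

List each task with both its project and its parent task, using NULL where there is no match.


Two LEFT JOINs from the same base table tasks: one to projects via project_id, one to tasks itself via parent_id. Both are LEFT so every task is preserved.
Match against projects:
  - task 1 (Audit): project_id=4 -> matches Atlas
  - task 2 (Plan): project_id=2 -> matches Orion
  - task 3 (Migrate): project_id=NULL, no match -> kept with NULL
  - task 4 (Review): project_id=3 -> matches Helix
  - task 5 (Document): project_id=3 -> matches Helix
  - task 6 (Deploy): project_id=4 -> matches Atlas
  - task 7 (Refactor): project_id=4 -> matches Atlas
  - task 8 (Optimize): project_id=1 -> matches Titan
  - task 9 (Setup): project_id=NULL, no match -> kept with NULL
Match against tasks (self):
  - task 1 (Audit): parent_id=NULL -> NULL
  - task 2 (Plan): parent_id=NULL -> NULL
  - task 3 (Migrate): parent_id=1 -> Audit
  - task 4 (Review): parent_id=2 -> Plan
  - task 5 (Document): parent_id=2 -> Plan
  - task 6 (Deploy): parent_id=NULL -> NULL
  - task 7 (Refactor): parent_id=NULL -> NULL
  - task 8 (Optimize): parent_id=1 -> Audit
  - task 9 (Setup): parent_id=NULL -> NULL

SQL:
SELECT a.name, b.name AS project, c.name AS parent
FROM tasks a
LEFT JOIN projects b ON a.project_id = b.id
LEFT JOIN tasks c ON a.parent_id = c.id

Result:
name     | project | parent
---------+---------+-------
Audit    | Atlas   | NULL  
Plan     | Orion   | NULL  
Migrate  | NULL    | Audit 
Review   | Helix   | Plan  
Document | Helix   | Plan  
Deploy   | Atlas   | NULL  
Refactor | Atlas   | NULL  
Optimize | Titan   | Audit 
Setup    | NULL    | NULL  


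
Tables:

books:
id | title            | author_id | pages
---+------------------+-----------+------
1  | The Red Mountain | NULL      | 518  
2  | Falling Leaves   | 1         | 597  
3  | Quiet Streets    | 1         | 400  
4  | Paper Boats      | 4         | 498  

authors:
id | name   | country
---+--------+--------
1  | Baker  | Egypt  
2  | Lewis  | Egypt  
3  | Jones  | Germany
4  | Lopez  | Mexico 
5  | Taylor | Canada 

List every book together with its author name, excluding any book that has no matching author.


INNER JOIN keeps only books rows whose author_id matches an id in authors. Walk through each book:
  - book 1 (The Red Mountain): author_id=NULL, no match -> dropped
  - book 2 (Falling Leaves): author_id=1 -> matches Baker
  - book 3 (Quiet Streets): author_id=1 -> matches Baker
  - book 4 (Paper Boats): author_id=4 -> matches Lopez
So 1 of 4 rows is dropped.

SQL:
SELECT a.title, b.name AS author
FROM books a
INNER JOIN authors b ON a.author_id = b.id

Result:
title          | author
---------------+-------
Falling Leaves | Baker 
Quiet Streets  | Baker 
Paper Boats    | Lopez 


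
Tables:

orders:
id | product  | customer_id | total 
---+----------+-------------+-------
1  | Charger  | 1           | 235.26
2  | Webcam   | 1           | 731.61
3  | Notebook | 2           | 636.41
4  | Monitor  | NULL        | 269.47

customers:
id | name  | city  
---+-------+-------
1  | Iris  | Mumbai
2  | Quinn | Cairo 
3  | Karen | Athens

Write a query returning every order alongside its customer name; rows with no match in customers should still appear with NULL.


LEFT JOIN keeps every row from orders (the left table); where customer_id has no match in customers, the customer columns become NULL. Walk through each order:
  - order 1 (Charger): customer_id=1 -> matches Iris
  - order 2 (Webcam): customer_id=1 -> matches Iris
  - order 3 (Notebook): customer_id=2 -> matches Quinn
  - order 4 (Monitor): customer_id=NULL, no match -> kept with NULL
All 4 rows appear; 1 has NULL customer.

SQL:
SELECT a.product, b.name AS customer
FROM orders a
LEFT JOIN customers b ON a.customer_id = b.id

Result:
product  | customer
---------+---------
Charger  | Iris    
Webcam   | Iris    
Notebook | Quinn   
Monitor  | NULL    


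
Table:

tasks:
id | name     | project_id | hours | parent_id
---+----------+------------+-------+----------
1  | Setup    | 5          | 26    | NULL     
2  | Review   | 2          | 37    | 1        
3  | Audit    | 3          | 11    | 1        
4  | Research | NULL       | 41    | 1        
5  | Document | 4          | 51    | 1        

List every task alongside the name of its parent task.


This is a self-join: tasks is joined to a second copy of itself, matching each row's parent_id to another row's id. Use LEFT JOIN so rows with parent_id=NULL are kept.
  - task 1 (Setup): parent_id=NULL -> NULL
  - task 2 (Review): parent_id=1 -> Setup
  - task 3 (Audit): parent_id=1 -> Setup
  - task 4 (Research): parent_id=1 -> Setup
  - task 5 (Document): parent_id=1 -> Setup

SQL:
SELECT a.name AS item, b.name AS parent
FROM tasks a
LEFT JOIN tasks b ON a.parent_id = b.id

Result:
item     | parent
---------+-------
Setup    | NULL  
Review   | Setup 
Audit    | Setup 
Research | Setup 
Document | Setup 


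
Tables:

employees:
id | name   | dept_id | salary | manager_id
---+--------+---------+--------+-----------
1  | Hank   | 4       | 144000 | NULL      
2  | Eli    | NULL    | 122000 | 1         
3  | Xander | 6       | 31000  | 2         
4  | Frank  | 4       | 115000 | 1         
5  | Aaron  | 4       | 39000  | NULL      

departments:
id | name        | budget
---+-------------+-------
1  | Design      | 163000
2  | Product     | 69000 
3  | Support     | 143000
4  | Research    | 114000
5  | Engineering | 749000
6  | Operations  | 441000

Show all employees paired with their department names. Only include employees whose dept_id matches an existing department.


INNER JOIN keeps only employees rows whose dept_id matches an id in departments. Walk through each employee:
  - employee 1 (Hank): dept_id=4 -> matches Research
  - employee 2 (Eli): dept_id=NULL, no match -> dropped
  - employee 3 (Xander): dept_id=6 -> matches Operations
  - employee 4 (Frank): dept_id=4 -> matches Research
  - employee 5 (Aaron): dept_id=4 -> matches Research
So 1 of 5 rows is dropped.

SQL:
SELECT a.name, b.name AS department
FROM employees a
INNER JOIN departments b ON a.dept_id = b.id

Result:
name   | department
-------+-----------
Hank   | Research  
Xander | Operations
Frank  | Research  
Aaron  | Research  


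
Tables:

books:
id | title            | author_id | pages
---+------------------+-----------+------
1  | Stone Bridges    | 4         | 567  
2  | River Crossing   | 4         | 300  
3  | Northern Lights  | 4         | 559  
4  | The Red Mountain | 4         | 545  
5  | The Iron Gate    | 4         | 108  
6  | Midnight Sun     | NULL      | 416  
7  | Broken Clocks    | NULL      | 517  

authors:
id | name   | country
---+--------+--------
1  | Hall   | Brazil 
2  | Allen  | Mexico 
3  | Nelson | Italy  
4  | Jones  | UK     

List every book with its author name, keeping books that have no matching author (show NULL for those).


LEFT JOIN keeps every row from books (the left table); where author_id has no match in authors, the author columns become NULL. Walk through each book:
  - book 1 (Stone Bridges): author_id=4 -> matches Jones
  - book 2 (River Crossing): author_id=4 -> matches Jones
  - book 3 (Northern Lights): author_id=4 -> matches Jones
  - book 4 (The Red Mountain): author_id=4 -> matches Jones
  - book 5 (The Iron Gate): author_id=4 -> matches Jones
  - book 6 (Midnight Sun): author_id=NULL, no match -> kept with NULL
  - book 7 (Broken Clocks): author_id=NULL, no match -> kept with NULL
All 7 rows appear; 2 have NULL author.

SQL:
SELECT a.title, b.name AS author
FROM books a
LEFT JOIN authors b ON a.author_id = b.id

Result:
title            | author
-----------------+-------
Stone Bridges    | Jones 
River Crossing   | Jones 
Northern Lights  | Jones 
The Red Mountain | Jones 
The Iron Gate    | Jones 
Midnight Sun     | NULL  
Broken Clocks    | NULL  


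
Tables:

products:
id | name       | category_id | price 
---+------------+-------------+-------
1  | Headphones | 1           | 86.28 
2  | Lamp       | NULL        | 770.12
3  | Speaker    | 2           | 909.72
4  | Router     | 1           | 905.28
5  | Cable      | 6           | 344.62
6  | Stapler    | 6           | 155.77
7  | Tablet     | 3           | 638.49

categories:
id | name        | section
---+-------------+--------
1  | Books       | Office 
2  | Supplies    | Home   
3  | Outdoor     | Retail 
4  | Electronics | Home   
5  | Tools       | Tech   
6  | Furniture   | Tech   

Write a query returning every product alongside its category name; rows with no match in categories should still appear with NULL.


LEFT JOIN keeps every row from products (the left table); where category_id has no match in categories, the category columns become NULL. Walk through each product:
  - product 1 (Headphones): category_id=1 -> matches Books
  - product 2 (Lamp): category_id=NULL, no match -> kept with NULL
  - product 3 (Speaker): category_id=2 -> matches Supplies
  - product 4 (Router): category_id=1 -> matches Books
  - product 5 (Cable): category_id=6 -> matches Furniture
  - product 6 (Stapler): category_id=6 -> matches Furniture
  - product 7 (Tablet): category_id=3 -> matches Outdoor
All 7 rows appear; 1 has NULL category.

SQL:
SELECT a.name, b.name AS category
FROM products a
LEFT JOIN categories b ON a.category_id = b.id

Result:
name       | category 
-----------+----------
Headphones | Books    
Lamp       | NULL     
Speaker    | Supplies 
Router     | Books    
Cable      | Furniture
Stapler    | Furniture
Tablet     | Outdoor  


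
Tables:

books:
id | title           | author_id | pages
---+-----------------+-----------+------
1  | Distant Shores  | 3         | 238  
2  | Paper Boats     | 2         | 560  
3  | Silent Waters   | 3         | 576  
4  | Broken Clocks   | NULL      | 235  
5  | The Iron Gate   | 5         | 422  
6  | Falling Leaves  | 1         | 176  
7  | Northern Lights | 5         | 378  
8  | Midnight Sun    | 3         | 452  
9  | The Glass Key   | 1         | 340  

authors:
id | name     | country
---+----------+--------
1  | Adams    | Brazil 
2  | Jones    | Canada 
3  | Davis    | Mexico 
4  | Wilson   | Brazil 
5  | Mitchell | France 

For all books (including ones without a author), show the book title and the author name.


LEFT JOIN keeps every row from books (the left table); where author_id has no match in authors, the author columns become NULL. Walk through each book:
  - book 1 (Distant Shores): author_id=3 -> matches Davis
  - book 2 (Paper Boats): author_id=2 -> matches Jones
  - book 3 (Silent Waters): author_id=3 -> matches Davis
  - book 4 (Broken Clocks): author_id=NULL, no match -> kept with NULL
  - book 5 (The Iron Gate): author_id=5 -> matches Mitchell
  - book 6 (Falling Leaves): author_id=1 -> matches Adams
  - book 7 (Northern Lights): author_id=5 -> matches Mitchell
  - book 8 (Midnight Sun): author_id=3 -> matches Davis
  - book 9 (The Glass Key): author_id=1 -> matches Adams
All 9 rows appear; 1 has NULL author.

SQL:
SELECT a.title, b.name AS author
FROM books a
LEFT JOIN authors b ON a.author_id = b.id

Result:
title           | author  
----------------+---------
Distant Shores  | Davis   
Paper Boats     | Jones   
Silent Waters   | Davis   
Broken Clocks   | NULL    
The Iron Gate   | Mitchell
Falling Leaves  | Adams   
Northern Lights | Mitchell
Midnight Sun    | Davis   
The Glass Key   | Adams   


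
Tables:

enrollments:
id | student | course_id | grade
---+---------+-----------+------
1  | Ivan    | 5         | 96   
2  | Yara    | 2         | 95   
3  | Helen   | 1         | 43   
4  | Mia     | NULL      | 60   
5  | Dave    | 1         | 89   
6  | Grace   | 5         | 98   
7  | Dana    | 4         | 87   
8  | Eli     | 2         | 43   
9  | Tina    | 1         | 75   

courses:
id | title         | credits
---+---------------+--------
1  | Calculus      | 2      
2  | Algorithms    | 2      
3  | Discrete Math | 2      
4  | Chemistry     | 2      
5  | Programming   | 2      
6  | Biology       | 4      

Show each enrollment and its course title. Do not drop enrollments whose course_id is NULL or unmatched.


LEFT JOIN keeps every row from enrollments (the left table); where course_id has no match in courses, the course columns become NULL. Walk through each enrollment:
  - enrollment 1 (Ivan): course_id=5 -> matches Programming
  - enrollment 2 (Yara): course_id=2 -> matches Algorithms
  - enrollment 3 (Helen): course_id=1 -> matches Calculus
  - enrollment 4 (Mia): course_id=NULL, no match -> kept with NULL
  - enrollment 5 (Dave): course_id=1 -> matches Calculus
  - enrollment 6 (Grace): course_id=5 -> matches Programming
  - enrollment 7 (Dana): course_id=4 -> matches Chemistry
  - enrollment 8 (Eli): course_id=2 -> matches Algorithms
  - enrollment 9 (Tina): course_id=1 -> matches Calculus
All 9 rows appear; 1 has NULL course.

SQL:
SELECT a.student, b.title AS course
FROM enrollments a
LEFT JOIN courses b ON a.course_id = b.id

Result:
student | course     
--------+------------
Ivan    | Programming
Yara    | Algorithms 
Helen   | Calculus   
Mia     | NULL       
Dave    | Calculus   
Grace   | Programming
Dana    | Chemistry  
Eli     | Algorithms 
Tina    | Calculus   


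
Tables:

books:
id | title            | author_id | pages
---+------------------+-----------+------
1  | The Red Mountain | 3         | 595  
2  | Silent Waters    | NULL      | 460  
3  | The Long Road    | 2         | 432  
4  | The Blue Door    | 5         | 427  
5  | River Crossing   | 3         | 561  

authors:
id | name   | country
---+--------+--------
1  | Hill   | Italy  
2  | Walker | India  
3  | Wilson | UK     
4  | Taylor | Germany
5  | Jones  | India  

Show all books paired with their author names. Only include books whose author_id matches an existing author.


INNER JOIN keeps only books rows whose author_id matches an id in authors. Walk through each book:
  - book 1 (The Red Mountain): author_id=3 -> matches Wilson
  - book 2 (Silent Waters): author_id=NULL, no match -> dropped
  - book 3 (The Long Road): author_id=2 -> matches Walker
  - book 4 (The Blue Door): author_id=5 -> matches Jones
  - book 5 (River Crossing): author_id=3 -> matches Wilson
So 1 of 5 rows is dropped.

SQL:
SELECT a.title, b.name AS author
FROM books a
INNER JOIN authors b ON a.author_id = b.id

Result:
title            | author
-----------------+-------
The Red Mountain | Wilson
The Long Road    | Walker
The Blue Door    | Jones 
River Crossing   | Wilson


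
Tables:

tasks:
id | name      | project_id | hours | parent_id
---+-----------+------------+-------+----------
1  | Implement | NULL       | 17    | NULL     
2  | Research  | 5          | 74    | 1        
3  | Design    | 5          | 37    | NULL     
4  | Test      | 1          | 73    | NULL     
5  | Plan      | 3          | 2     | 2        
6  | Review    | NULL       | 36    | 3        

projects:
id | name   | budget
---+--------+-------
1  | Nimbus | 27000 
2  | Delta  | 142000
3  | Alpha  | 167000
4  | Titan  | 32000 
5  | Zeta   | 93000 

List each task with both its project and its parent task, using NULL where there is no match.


Two LEFT JOINs from the same base table tasks: one to projects via project_id, one to tasks itself via parent_id. Both are LEFT so every task is preserved.
Match against projects:
  - task 1 (Implement): project_id=NULL, no match -> kept with NULL
  - task 2 (Research): project_id=5 -> matches Zeta
  - task 3 (Design): project_id=5 -> matches Zeta
  - task 4 (Test): project_id=1 -> matches Nimbus
  - task 5 (Plan): project_id=3 -> matches Alpha
  - task 6 (Review): project_id=NULL, no match -> kept with NULL
Match against tasks (self):
  - task 1 (Implement): parent_id=NULL -> NULL
  - task 2 (Research): parent_id=1 -> Implement
  - task 3 (Design): parent_id=NULL -> NULL
  - task 4 (Test): parent_id=NULL -> NULL
  - task 5 (Plan): parent_id=2 -> Research
  - task 6 (Review): parent_id=3 -> Design

SQL:
SELECT a.name, b.name AS project, c.name AS parent
FROM tasks a
LEFT JOIN projects b ON a.project_id = b.id
LEFT JOIN tasks c ON a.parent_id = c.id

Result:
name      | project | parent   
----------+---------+----------
Implement | NULL    | NULL     
Research  | Zeta    | Implement
Design    | Zeta    | NULL     
Test      | Nimbus  | NULL     
Plan      | Alpha   | Research 
Review    | NULL    | Design   


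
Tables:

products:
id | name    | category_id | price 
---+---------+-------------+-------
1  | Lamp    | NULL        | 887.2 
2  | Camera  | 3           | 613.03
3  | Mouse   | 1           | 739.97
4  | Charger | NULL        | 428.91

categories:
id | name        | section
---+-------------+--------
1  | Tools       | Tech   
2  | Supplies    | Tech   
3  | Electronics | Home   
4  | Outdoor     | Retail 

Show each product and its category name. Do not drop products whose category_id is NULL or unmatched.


LEFT JOIN keeps every row from products (the left table); where category_id has no match in categories, the category columns become NULL. Walk through each product:
  - product 1 (Lamp): category_id=NULL, no match -> kept with NULL
  - product 2 (Camera): category_id=3 -> matches Electronics
  - product 3 (Mouse): category_id=1 -> matches Tools
  - product 4 (Charger): category_id=NULL, no match -> kept with NULL
All 4 rows appear; 2 have NULL category.

SQL:
SELECT a.name, b.name AS category
FROM products a
LEFT JOIN categories b ON a.category_id = b.id

Result:
name    | category   
--------+------------
Lamp    | NULL       
Camera  | Electronics
Mouse   | Tools      
Charger | NULL       


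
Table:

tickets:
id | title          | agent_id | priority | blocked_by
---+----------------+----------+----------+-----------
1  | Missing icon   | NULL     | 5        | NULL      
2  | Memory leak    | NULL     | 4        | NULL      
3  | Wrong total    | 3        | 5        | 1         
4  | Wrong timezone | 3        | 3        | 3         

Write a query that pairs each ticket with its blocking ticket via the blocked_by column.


This is a self-join: tickets is joined to a second copy of itself, matching each row's blocked_by to another row's id. Use LEFT JOIN so rows with blocked_by=NULL are kept.
  - ticket 1 (Missing icon): blocked_by=NULL -> NULL
  - ticket 2 (Memory leak): blocked_by=NULL -> NULL
  - ticket 3 (Wrong total): blocked_by=1 -> Missing icon
  - ticket 4 (Wrong timezone): blocked_by=3 -> Wrong total

SQL:
SELECT a.title AS item, b.title AS blocked_by
FROM tickets a
LEFT JOIN tickets b ON a.blocked_by = b.id

Result:
item           | blocked_by  
---------------+-------------
Missing icon   | NULL        
Memory leak    | NULL        
Wrong total    | Missing icon
Wrong timezone | Wrong total 


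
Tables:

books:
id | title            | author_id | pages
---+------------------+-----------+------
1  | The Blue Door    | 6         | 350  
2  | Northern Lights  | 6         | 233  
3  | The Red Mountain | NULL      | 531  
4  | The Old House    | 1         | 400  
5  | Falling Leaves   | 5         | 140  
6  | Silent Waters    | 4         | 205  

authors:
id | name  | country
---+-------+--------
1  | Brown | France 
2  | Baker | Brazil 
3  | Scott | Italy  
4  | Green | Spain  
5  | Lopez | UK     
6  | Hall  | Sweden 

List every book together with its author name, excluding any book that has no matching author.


INNER JOIN keeps only books rows whose author_id matches an id in authors. Walk through each book:
  - book 1 (The Blue Door): author_id=6 -> matches Hall
  - book 2 (Northern Lights): author_id=6 -> matches Hall
  - book 3 (The Red Mountain): author_id=NULL, no match -> dropped
  - book 4 (The Old House): author_id=1 -> matches Brown
  - book 5 (Falling Leaves): author_id=5 -> matches Lopez
  - book 6 (Silent Waters): author_id=4 -> matches Green
So 1 of 6 rows is dropped.

SQL:
SELECT a.title, b.name AS author
FROM books a
INNER JOIN authors b ON a.author_id = b.id

Result:
title           | author
----------------+-------
The Blue Door   | Hall  
Northern Lights | Hall  
The Old House   | Brown 
Falling Leaves  | Lopez 
Silent Waters   | Green 


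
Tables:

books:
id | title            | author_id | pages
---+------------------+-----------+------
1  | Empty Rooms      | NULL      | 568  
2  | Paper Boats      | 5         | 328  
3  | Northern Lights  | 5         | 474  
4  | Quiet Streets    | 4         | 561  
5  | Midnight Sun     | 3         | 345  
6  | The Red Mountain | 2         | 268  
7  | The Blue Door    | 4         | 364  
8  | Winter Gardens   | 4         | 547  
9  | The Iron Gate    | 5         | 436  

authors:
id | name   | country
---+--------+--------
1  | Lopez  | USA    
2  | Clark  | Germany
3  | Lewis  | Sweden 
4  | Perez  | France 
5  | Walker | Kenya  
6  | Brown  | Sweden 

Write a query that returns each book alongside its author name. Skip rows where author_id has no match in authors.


INNER JOIN keeps only books rows whose author_id matches an id in authors. Walk through each book:
  - book 1 (Empty Rooms): author_id=NULL, no match -> dropped
  - book 2 (Paper Boats): author_id=5 -> matches Walker
  - book 3 (Northern Lights): author_id=5 -> matches Walker
  - book 4 (Quiet Streets): author_id=4 -> matches Perez
  - book 5 (Midnight Sun): author_id=3 -> matches Lewis
  - book 6 (The Red Mountain): author_id=2 -> matches Clark
  - book 7 (The Blue Door): author_id=4 -> matches Perez
  - book 8 (Winter Gardens): author_id=4 -> matches Perez
  - book 9 (The Iron Gate): author_id=5 -> matches Walker
So 1 of 9 rows is dropped.

SQL:
SELECT a.title, b.name AS author
FROM books a
INNER JOIN authors b ON a.author_id = b.id

Result:
title            | author
-----------------+-------
Paper Boats      | Walker
Northern Lights  | Walker
Quiet Streets    | Perez 
Midnight Sun     | Lewis 
The Red Mountain | Clark 
The Blue Door    | Perez 
Winter Gardens   | Perez 
The Iron Gate    | Walker


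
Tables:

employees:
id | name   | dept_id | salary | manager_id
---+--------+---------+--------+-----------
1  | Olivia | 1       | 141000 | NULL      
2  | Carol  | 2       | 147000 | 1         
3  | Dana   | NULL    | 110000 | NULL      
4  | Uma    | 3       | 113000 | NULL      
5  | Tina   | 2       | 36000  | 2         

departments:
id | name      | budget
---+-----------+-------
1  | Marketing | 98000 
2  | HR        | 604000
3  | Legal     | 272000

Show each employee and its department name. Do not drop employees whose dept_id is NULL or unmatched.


LEFT JOIN keeps every row from employees (the left table); where dept_id has no match in departments, the department columns become NULL. Walk through each employee:
  - employee 1 (Olivia): dept_id=1 -> matches Marketing
  - employee 2 (Carol): dept_id=2 -> matches HR
  - employee 3 (Dana): dept_id=NULL, no match -> kept with NULL
  - employee 4 (Uma): dept_id=3 -> matches Legal
  - employee 5 (Tina): dept_id=2 -> matches HR
All 5 rows appear; 1 has NULL department.

SQL:
SELECT a.name, b.name AS department
FROM employees a
LEFT JOIN departments b ON a.dept_id = b.id

Result:
name   | department
-------+-----------
Olivia | Marketing 
Carol  | HR        
Dana   | NULL      
Uma    | Legal     
Tina   | HR        


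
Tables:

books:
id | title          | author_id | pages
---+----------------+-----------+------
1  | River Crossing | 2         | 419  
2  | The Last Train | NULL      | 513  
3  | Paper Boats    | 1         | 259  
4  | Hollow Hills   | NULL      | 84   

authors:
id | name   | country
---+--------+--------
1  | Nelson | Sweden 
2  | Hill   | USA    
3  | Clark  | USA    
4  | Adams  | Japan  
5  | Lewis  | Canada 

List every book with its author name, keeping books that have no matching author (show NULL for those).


LEFT JOIN keeps every row from books (the left table); where author_id has no match in authors, the author columns become NULL. Walk through each book:
  - book 1 (River Crossing): author_id=2 -> matches Hill
  - book 2 (The Last Train): author_id=NULL, no match -> kept with NULL
  - book 3 (Paper Boats): author_id=1 -> matches Nelson
  - book 4 (Hollow Hills): author_id=NULL, no match -> kept with NULL
All 4 rows appear; 2 have NULL author.

SQL:
SELECT a.title, b.name AS author
FROM books a
LEFT JOIN authors b ON a.author_id = b.id

Result:
title          | author
---------------+-------
River Crossing | Hill  
The Last Train | NULL  
Paper Boats    | Nelson
Hollow Hills   | NULL  


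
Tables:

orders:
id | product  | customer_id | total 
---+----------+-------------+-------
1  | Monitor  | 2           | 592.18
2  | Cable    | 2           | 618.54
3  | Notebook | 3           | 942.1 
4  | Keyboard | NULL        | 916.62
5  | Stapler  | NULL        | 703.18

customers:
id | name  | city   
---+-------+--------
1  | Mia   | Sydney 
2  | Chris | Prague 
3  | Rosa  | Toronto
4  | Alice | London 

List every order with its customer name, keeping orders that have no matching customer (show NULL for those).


LEFT JOIN keeps every row from orders (the left table); where customer_id has no match in customers, the customer columns become NULL. Walk through each order:
  - order 1 (Monitor): customer_id=2 -> matches Chris
  - order 2 (Cable): customer_id=2 -> matches Chris
  - order 3 (Notebook): customer_id=3 -> matches Rosa
  - order 4 (Keyboard): customer_id=NULL, no match -> kept with NULL
  - order 5 (Stapler): customer_id=NULL, no match -> kept with NULL
All 5 rows appear; 2 have NULL customer.

SQL:
SELECT a.product, b.name AS customer
FROM orders a
LEFT JOIN customers b ON a.customer_id = b.id

Result:
product  | customer
---------+---------
Monitor  | Chris   
Cable    | Chris   
Notebook | Rosa    
Keyboard | NULL    
Stapler  | NULL    


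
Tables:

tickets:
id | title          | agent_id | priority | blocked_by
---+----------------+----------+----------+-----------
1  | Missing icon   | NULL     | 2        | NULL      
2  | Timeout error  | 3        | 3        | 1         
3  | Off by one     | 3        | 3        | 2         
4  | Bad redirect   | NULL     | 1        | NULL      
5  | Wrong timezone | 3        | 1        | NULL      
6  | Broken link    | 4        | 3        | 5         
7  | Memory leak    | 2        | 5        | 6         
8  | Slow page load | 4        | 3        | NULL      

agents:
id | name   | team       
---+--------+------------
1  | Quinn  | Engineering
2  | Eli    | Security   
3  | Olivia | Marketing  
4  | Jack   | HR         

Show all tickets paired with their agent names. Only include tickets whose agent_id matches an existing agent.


INNER JOIN keeps only tickets rows whose agent_id matches an id in agents. Walk through each ticket:
  - ticket 1 (Missing icon): agent_id=NULL, no match -> dropped
  - ticket 2 (Timeout error): agent_id=3 -> matches Olivia
  - ticket 3 (Off by one): agent_id=3 -> matches Olivia
  - ticket 4 (Bad redirect): agent_id=NULL, no match -> dropped
  - ticket 5 (Wrong timezone): agent_id=3 -> matches Olivia
  - ticket 6 (Broken link): agent_id=4 -> matches Jack
  - ticket 7 (Memory leak): agent_id=2 -> matches Eli
  - ticket 8 (Slow page load): agent_id=4 -> matches Jack
So 2 of 8 rows are dropped.

SQL:
SELECT a.title, b.name AS agent
FROM tickets a
INNER JOIN agents b ON a.agent_id = b.id

Result:
title          | agent 
---------------+-------
Timeout error  | Olivia
Off by one     | Olivia
Wrong timezone | Olivia
Broken link    | Jack  
Memory leak    | Eli   
Slow page load | Jack  


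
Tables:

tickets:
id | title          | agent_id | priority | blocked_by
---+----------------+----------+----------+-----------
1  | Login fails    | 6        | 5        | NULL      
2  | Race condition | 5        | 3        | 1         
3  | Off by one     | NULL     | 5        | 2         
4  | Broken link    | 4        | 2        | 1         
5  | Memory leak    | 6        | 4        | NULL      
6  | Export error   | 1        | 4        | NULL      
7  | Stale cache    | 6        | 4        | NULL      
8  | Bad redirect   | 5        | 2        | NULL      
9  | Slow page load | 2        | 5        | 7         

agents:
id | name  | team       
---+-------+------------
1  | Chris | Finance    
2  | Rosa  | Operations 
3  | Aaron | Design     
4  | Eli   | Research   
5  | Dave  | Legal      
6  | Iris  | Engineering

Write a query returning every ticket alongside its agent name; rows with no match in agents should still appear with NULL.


LEFT JOIN keeps every row from tickets (the left table); where agent_id has no match in agents, the agent columns become NULL. Walk through each ticket:
  - ticket 1 (Login fails): agent_id=6 -> matches Iris
  - ticket 2 (Race condition): agent_id=5 -> matches Dave
  - ticket 3 (Off by one): agent_id=NULL, no match -> kept with NULL
  - ticket 4 (Broken link): agent_id=4 -> matches Eli
  - ticket 5 (Memory leak): agent_id=6 -> matches Iris
  - ticket 6 (Export error): agent_id=1 -> matches Chris
  - ticket 7 (Stale cache): agent_id=6 -> matches Iris
  - ticket 8 (Bad redirect): agent_id=5 -> matches Dave
  - ticket 9 (Slow page load): agent_id=2 -> matches Rosa
All 9 rows appear; 1 has NULL agent.

SQL:
SELECT a.title, b.name AS agent
FROM tickets a
LEFT JOIN agents b ON a.agent_id = b.id

Result:
title          | agent
---------------+------
Login fails    | Iris 
Race condition | Dave 
Off by one     | NULL 
Broken link    | Eli  
Memory leak    | Iris 
Export error   | Chris
Stale cache    | Iris 
Bad redirect   | Dave 
Slow page load | Rosa 


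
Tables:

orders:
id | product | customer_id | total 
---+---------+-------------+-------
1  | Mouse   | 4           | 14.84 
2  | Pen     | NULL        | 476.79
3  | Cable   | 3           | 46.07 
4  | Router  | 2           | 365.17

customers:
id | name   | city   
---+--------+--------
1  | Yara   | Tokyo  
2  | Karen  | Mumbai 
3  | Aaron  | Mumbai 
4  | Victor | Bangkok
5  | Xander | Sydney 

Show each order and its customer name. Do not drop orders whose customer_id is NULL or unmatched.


LEFT JOIN keeps every row from orders (the left table); where customer_id has no match in customers, the customer columns become NULL. Walk through each order:
  - order 1 (Mouse): customer_id=4 -> matches Victor
  - order 2 (Pen): customer_id=NULL, no match -> kept with NULL
  - order 3 (Cable): customer_id=3 -> matches Aaron
  - order 4 (Router): customer_id=2 -> matches Karen
All 4 rows appear; 1 has NULL customer.

SQL:
SELECT a.product, b.name AS customer
FROM orders a
LEFT JOIN customers b ON a.customer_id = b.id

Result:
product | customer
--------+---------
Mouse   | Victor  
Pen     | NULL    
Cable   | Aaron   
Router  | Karen   
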